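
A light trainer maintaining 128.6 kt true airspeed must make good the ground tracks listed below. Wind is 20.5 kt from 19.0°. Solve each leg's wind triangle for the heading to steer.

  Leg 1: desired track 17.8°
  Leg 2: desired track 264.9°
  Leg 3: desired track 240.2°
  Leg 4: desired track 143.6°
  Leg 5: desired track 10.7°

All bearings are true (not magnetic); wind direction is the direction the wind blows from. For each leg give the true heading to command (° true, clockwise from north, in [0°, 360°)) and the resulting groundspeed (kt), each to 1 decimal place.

Leg 1: desired track 17.8°; wind correction +0.2° → command heading 18.0°, groundspeed 108.1 kt
Leg 2: desired track 264.9°; wind correction +8.4° → command heading 273.3°, groundspeed 135.6 kt
Leg 3: desired track 240.2°; wind correction +6.0° → command heading 246.2°, groundspeed 143.3 kt
Leg 4: desired track 143.6°; wind correction -7.5° → command heading 136.1°, groundspeed 139.1 kt
Leg 5: desired track 10.7°; wind correction +1.3° → command heading 12.0°, groundspeed 108.3 kt

Leg 1: heading=18.0°, groundspeed=108.1 kt
Leg 2: heading=273.3°, groundspeed=135.6 kt
Leg 3: heading=246.2°, groundspeed=143.3 kt
Leg 4: heading=136.1°, groundspeed=139.1 kt
Leg 5: heading=12.0°, groundspeed=108.3 kt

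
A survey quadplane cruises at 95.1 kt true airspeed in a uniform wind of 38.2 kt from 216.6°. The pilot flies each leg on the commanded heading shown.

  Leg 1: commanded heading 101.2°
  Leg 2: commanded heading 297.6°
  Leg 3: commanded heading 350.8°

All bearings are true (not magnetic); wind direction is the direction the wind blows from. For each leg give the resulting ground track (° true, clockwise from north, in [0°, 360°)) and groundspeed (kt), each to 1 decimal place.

Leg 1: track=84.0°, groundspeed=116.7 kt
Leg 2: track=320.5°, groundspeed=96.8 kt
Leg 3: track=3.5°, groundspeed=124.8 kt

Leg 1: heading 101.2°; drift -17.2° → track 84.0°, groundspeed 116.7 kt
Leg 2: heading 297.6°; drift +22.9° → track 320.5°, groundspeed 96.8 kt
Leg 3: heading 350.8°; drift +12.7° → track 3.5°, groundspeed 124.8 kt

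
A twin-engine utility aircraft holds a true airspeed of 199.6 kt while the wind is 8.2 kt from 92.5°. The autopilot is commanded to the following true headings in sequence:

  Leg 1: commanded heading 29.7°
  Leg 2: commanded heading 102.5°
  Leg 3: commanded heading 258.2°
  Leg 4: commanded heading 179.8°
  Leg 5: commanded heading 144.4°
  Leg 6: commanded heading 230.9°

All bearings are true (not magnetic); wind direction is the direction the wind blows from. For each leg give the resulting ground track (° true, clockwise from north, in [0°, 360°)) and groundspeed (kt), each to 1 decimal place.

Leg 1: track=27.6°, groundspeed=196.0 kt
Leg 2: track=102.9°, groundspeed=191.5 kt
Leg 3: track=258.8°, groundspeed=207.6 kt
Leg 4: track=182.2°, groundspeed=199.4 kt
Leg 5: track=146.3°, groundspeed=194.6 kt
Leg 6: track=232.4°, groundspeed=205.8 kt

Leg 1: heading 29.7°; drift -2.1° → track 27.6°, groundspeed 196.0 kt
Leg 2: heading 102.5°; drift +0.4° → track 102.9°, groundspeed 191.5 kt
Leg 3: heading 258.2°; drift +0.6° → track 258.8°, groundspeed 207.6 kt
Leg 4: heading 179.8°; drift +2.4° → track 182.2°, groundspeed 199.4 kt
Leg 5: heading 144.4°; drift +1.9° → track 146.3°, groundspeed 194.6 kt
Leg 6: heading 230.9°; drift +1.5° → track 232.4°, groundspeed 205.8 kt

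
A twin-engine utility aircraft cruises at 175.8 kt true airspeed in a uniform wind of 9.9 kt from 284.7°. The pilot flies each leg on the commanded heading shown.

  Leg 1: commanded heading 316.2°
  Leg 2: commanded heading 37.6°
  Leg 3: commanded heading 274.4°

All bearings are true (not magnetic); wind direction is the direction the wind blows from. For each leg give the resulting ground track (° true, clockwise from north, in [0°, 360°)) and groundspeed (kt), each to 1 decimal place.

Leg 1: heading 316.2°; drift +1.8° → track 318.0°, groundspeed 167.4 kt
Leg 2: heading 37.6°; drift +2.9° → track 40.5°, groundspeed 179.9 kt
Leg 3: heading 274.4°; drift -0.6° → track 273.8°, groundspeed 166.1 kt

Leg 1: track=318.0°, groundspeed=167.4 kt
Leg 2: track=40.5°, groundspeed=179.9 kt
Leg 3: track=273.8°, groundspeed=166.1 kt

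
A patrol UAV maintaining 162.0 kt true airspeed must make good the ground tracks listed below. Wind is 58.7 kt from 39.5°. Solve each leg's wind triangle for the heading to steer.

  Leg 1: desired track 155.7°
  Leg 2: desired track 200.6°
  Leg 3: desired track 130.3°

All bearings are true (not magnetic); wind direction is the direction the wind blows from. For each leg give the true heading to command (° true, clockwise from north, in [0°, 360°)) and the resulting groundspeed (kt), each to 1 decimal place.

Leg 1: heading=136.7°, groundspeed=179.1 kt
Leg 2: heading=193.9°, groundspeed=216.4 kt
Leg 3: heading=109.1°, groundspeed=151.8 kt

Leg 1: desired track 155.7°; wind correction -19.0° → command heading 136.7°, groundspeed 179.1 kt
Leg 2: desired track 200.6°; wind correction -6.7° → command heading 193.9°, groundspeed 216.4 kt
Leg 3: desired track 130.3°; wind correction -21.2° → command heading 109.1°, groundspeed 151.8 kt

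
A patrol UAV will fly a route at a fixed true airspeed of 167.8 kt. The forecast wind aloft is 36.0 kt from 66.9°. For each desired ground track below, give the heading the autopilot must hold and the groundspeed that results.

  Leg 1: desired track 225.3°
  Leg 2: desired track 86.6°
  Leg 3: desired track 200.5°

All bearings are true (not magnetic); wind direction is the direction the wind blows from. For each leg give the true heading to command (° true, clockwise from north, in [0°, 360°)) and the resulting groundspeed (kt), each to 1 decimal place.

Leg 1: desired track 225.3°; wind correction -4.5° → command heading 220.8°, groundspeed 200.7 kt
Leg 2: desired track 86.6°; wind correction -4.1° → command heading 82.5°, groundspeed 133.5 kt
Leg 3: desired track 200.5°; wind correction -8.9° → command heading 191.6°, groundspeed 190.6 kt

Leg 1: heading=220.8°, groundspeed=200.7 kt
Leg 2: heading=82.5°, groundspeed=133.5 kt
Leg 3: heading=191.6°, groundspeed=190.6 kt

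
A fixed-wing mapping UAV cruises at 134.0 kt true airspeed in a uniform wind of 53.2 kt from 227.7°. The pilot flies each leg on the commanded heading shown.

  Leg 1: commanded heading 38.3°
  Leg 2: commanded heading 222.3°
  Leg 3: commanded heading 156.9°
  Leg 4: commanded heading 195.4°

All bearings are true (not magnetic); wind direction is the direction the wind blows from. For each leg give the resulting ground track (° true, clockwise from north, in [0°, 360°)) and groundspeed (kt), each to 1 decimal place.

Leg 1: track=41.0°, groundspeed=186.7 kt
Leg 2: track=218.8°, groundspeed=81.2 kt
Leg 3: track=133.6°, groundspeed=126.9 kt
Leg 4: track=177.7°, groundspeed=93.5 kt

Leg 1: heading 38.3°; drift +2.7° → track 41.0°, groundspeed 186.7 kt
Leg 2: heading 222.3°; drift -3.5° → track 218.8°, groundspeed 81.2 kt
Leg 3: heading 156.9°; drift -23.3° → track 133.6°, groundspeed 126.9 kt
Leg 4: heading 195.4°; drift -17.7° → track 177.7°, groundspeed 93.5 kt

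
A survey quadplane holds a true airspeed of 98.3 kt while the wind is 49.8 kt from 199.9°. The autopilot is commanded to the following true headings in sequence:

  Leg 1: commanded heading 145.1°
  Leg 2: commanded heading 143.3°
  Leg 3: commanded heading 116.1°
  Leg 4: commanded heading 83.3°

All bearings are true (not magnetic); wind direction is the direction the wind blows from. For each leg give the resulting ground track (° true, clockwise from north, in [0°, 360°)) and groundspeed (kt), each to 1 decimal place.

Leg 1: track=114.8°, groundspeed=80.6 kt
Leg 2: track=112.9°, groundspeed=82.2 kt
Leg 3: track=88.1°, groundspeed=105.3 kt
Leg 4: track=63.0°, groundspeed=128.6 kt

Leg 1: heading 145.1°; drift -30.3° → track 114.8°, groundspeed 80.6 kt
Leg 2: heading 143.3°; drift -30.4° → track 112.9°, groundspeed 82.2 kt
Leg 3: heading 116.1°; drift -28.0° → track 88.1°, groundspeed 105.3 kt
Leg 4: heading 83.3°; drift -20.3° → track 63.0°, groundspeed 128.6 kt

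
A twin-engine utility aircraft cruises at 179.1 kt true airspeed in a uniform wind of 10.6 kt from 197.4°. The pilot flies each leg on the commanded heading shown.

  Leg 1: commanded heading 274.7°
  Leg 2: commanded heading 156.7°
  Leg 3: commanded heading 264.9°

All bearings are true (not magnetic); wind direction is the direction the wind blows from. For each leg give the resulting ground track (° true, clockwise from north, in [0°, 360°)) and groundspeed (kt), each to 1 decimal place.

Leg 1: heading 274.7°; drift +3.3° → track 278.0°, groundspeed 177.1 kt
Leg 2: heading 156.7°; drift -2.3° → track 154.4°, groundspeed 171.2 kt
Leg 3: heading 264.9°; drift +3.2° → track 268.1°, groundspeed 175.3 kt

Leg 1: track=278.0°, groundspeed=177.1 kt
Leg 2: track=154.4°, groundspeed=171.2 kt
Leg 3: track=268.1°, groundspeed=175.3 kt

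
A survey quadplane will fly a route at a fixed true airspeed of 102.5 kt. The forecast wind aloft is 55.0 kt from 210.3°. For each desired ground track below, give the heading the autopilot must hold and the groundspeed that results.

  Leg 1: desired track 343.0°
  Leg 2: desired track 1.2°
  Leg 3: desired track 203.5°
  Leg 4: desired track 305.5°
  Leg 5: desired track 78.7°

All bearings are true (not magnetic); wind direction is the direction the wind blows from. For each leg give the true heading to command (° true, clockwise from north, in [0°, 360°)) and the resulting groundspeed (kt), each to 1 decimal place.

Leg 1: desired track 343.0°; wind correction -23.2° → command heading 319.8°, groundspeed 131.5 kt
Leg 2: desired track 1.2°; wind correction -15.1° → command heading 346.1°, groundspeed 147.0 kt
Leg 3: desired track 203.5°; wind correction +3.6° → command heading 207.1°, groundspeed 47.7 kt
Leg 4: desired track 305.5°; wind correction -32.3° → command heading 273.2°, groundspeed 91.6 kt
Leg 5: desired track 78.7°; wind correction +23.7° → command heading 102.4°, groundspeed 130.4 kt

Leg 1: heading=319.8°, groundspeed=131.5 kt
Leg 2: heading=346.1°, groundspeed=147.0 kt
Leg 3: heading=207.1°, groundspeed=47.7 kt
Leg 4: heading=273.2°, groundspeed=91.6 kt
Leg 5: heading=102.4°, groundspeed=130.4 kt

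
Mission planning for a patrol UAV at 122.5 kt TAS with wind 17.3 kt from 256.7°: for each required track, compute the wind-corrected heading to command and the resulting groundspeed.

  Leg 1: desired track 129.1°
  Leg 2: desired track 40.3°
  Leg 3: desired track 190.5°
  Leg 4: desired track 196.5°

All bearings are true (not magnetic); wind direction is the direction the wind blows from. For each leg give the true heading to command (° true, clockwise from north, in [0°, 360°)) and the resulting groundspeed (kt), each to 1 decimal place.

Leg 1: heading=135.5°, groundspeed=132.3 kt
Leg 2: heading=35.5°, groundspeed=136.0 kt
Leg 3: heading=197.9°, groundspeed=114.5 kt
Leg 4: heading=203.5°, groundspeed=113.0 kt

Leg 1: desired track 129.1°; wind correction +6.4° → command heading 135.5°, groundspeed 132.3 kt
Leg 2: desired track 40.3°; wind correction -4.8° → command heading 35.5°, groundspeed 136.0 kt
Leg 3: desired track 190.5°; wind correction +7.4° → command heading 197.9°, groundspeed 114.5 kt
Leg 4: desired track 196.5°; wind correction +7.0° → command heading 203.5°, groundspeed 113.0 kt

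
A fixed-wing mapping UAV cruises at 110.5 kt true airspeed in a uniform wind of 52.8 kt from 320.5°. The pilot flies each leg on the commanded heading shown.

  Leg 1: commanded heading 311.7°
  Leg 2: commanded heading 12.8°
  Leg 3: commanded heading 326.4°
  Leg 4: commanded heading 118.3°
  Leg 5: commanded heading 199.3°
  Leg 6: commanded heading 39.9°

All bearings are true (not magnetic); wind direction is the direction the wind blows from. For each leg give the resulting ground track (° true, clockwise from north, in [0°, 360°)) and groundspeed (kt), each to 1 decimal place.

Leg 1: track=303.8°, groundspeed=58.9 kt
Leg 2: track=40.9°, groundspeed=88.7 kt
Leg 3: track=331.7°, groundspeed=58.2 kt
Leg 4: track=125.4°, groundspeed=160.6 kt
Leg 5: track=181.2°, groundspeed=145.1 kt
Leg 6: track=67.1°, groundspeed=113.4 kt

Leg 1: heading 311.7°; drift -7.9° → track 303.8°, groundspeed 58.9 kt
Leg 2: heading 12.8°; drift +28.1° → track 40.9°, groundspeed 88.7 kt
Leg 3: heading 326.4°; drift +5.3° → track 331.7°, groundspeed 58.2 kt
Leg 4: heading 118.3°; drift +7.1° → track 125.4°, groundspeed 160.6 kt
Leg 5: heading 199.3°; drift -18.1° → track 181.2°, groundspeed 145.1 kt
Leg 6: heading 39.9°; drift +27.2° → track 67.1°, groundspeed 113.4 kt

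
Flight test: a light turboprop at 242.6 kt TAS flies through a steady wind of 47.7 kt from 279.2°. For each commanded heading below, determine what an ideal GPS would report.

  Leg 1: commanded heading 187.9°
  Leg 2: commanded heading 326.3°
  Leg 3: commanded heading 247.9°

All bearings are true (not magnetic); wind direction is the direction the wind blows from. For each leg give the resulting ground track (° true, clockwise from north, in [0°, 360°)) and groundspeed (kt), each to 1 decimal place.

Leg 1: track=176.8°, groundspeed=248.3 kt
Leg 2: track=335.7°, groundspeed=213.0 kt
Leg 3: track=240.9°, groundspeed=203.4 kt

Leg 1: heading 187.9°; drift -11.1° → track 176.8°, groundspeed 248.3 kt
Leg 2: heading 326.3°; drift +9.4° → track 335.7°, groundspeed 213.0 kt
Leg 3: heading 247.9°; drift -7.0° → track 240.9°, groundspeed 203.4 kt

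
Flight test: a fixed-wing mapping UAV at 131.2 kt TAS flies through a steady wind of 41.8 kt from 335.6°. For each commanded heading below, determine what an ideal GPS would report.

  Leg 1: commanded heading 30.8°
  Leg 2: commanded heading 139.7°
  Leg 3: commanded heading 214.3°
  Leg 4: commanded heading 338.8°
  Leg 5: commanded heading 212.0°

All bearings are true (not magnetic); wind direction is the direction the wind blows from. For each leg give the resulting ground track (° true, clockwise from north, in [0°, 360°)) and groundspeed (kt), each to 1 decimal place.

Leg 1: track=48.5°, groundspeed=112.7 kt
Leg 2: track=143.5°, groundspeed=171.8 kt
Leg 3: track=201.2°, groundspeed=157.0 kt
Leg 4: track=340.3°, groundspeed=89.5 kt
Leg 5: track=199.3°, groundspeed=158.2 kt

Leg 1: heading 30.8°; drift +17.7° → track 48.5°, groundspeed 112.7 kt
Leg 2: heading 139.7°; drift +3.8° → track 143.5°, groundspeed 171.8 kt
Leg 3: heading 214.3°; drift -13.1° → track 201.2°, groundspeed 157.0 kt
Leg 4: heading 338.8°; drift +1.5° → track 340.3°, groundspeed 89.5 kt
Leg 5: heading 212.0°; drift -12.7° → track 199.3°, groundspeed 158.2 kt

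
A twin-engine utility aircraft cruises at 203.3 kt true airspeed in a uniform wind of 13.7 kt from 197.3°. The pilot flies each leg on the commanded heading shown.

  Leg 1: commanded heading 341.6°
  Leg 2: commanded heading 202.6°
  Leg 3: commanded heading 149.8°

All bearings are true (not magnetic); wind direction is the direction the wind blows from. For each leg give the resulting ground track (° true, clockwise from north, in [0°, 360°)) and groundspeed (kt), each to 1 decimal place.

Leg 1: heading 341.6°; drift +2.1° → track 343.7°, groundspeed 214.6 kt
Leg 2: heading 202.6°; drift +0.4° → track 203.0°, groundspeed 189.7 kt
Leg 3: heading 149.8°; drift -3.0° → track 146.8°, groundspeed 194.3 kt

Leg 1: track=343.7°, groundspeed=214.6 kt
Leg 2: track=203.0°, groundspeed=189.7 kt
Leg 3: track=146.8°, groundspeed=194.3 kt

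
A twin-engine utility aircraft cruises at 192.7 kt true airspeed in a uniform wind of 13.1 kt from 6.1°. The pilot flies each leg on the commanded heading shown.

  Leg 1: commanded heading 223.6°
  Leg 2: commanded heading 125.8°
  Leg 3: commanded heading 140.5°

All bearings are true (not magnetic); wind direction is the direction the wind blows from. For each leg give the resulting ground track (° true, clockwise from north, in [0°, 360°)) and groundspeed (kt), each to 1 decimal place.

Leg 1: track=221.4°, groundspeed=203.2 kt
Leg 2: track=129.1°, groundspeed=199.5 kt
Leg 3: track=143.2°, groundspeed=202.1 kt

Leg 1: heading 223.6°; drift -2.2° → track 221.4°, groundspeed 203.2 kt
Leg 2: heading 125.8°; drift +3.3° → track 129.1°, groundspeed 199.5 kt
Leg 3: heading 140.5°; drift +2.7° → track 143.2°, groundspeed 202.1 kt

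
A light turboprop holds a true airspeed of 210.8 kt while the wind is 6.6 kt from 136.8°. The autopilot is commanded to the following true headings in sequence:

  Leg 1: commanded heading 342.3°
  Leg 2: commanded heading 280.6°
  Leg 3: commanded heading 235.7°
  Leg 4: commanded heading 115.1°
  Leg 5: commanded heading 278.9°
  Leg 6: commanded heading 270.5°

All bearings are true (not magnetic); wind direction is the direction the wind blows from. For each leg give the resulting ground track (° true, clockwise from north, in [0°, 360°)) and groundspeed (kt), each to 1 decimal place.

Leg 1: heading 342.3°; drift -0.8° → track 341.5°, groundspeed 216.8 kt
Leg 2: heading 280.6°; drift +1.0° → track 281.6°, groundspeed 216.2 kt
Leg 3: heading 235.7°; drift +1.8° → track 237.5°, groundspeed 211.9 kt
Leg 4: heading 115.1°; drift -0.7° → track 114.4°, groundspeed 204.7 kt
Leg 5: heading 278.9°; drift +1.1° → track 280.0°, groundspeed 216.0 kt
Leg 6: heading 270.5°; drift +1.3° → track 271.8°, groundspeed 215.4 kt

Leg 1: track=341.5°, groundspeed=216.8 kt
Leg 2: track=281.6°, groundspeed=216.2 kt
Leg 3: track=237.5°, groundspeed=211.9 kt
Leg 4: track=114.4°, groundspeed=204.7 kt
Leg 5: track=280.0°, groundspeed=216.0 kt
Leg 6: track=271.8°, groundspeed=215.4 kt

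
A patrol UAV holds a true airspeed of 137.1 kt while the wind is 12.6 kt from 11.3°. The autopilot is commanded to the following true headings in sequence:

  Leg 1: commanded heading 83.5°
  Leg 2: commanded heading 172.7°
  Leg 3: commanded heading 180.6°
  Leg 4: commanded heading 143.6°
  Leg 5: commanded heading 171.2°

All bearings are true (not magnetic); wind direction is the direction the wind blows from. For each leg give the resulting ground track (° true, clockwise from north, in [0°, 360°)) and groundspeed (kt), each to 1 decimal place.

Leg 1: track=88.6°, groundspeed=133.8 kt
Leg 2: track=174.2°, groundspeed=149.1 kt
Leg 3: track=181.5°, groundspeed=149.5 kt
Leg 4: track=147.3°, groundspeed=145.9 kt
Leg 5: track=172.9°, groundspeed=149.0 kt

Leg 1: heading 83.5°; drift +5.1° → track 88.6°, groundspeed 133.8 kt
Leg 2: heading 172.7°; drift +1.5° → track 174.2°, groundspeed 149.1 kt
Leg 3: heading 180.6°; drift +0.9° → track 181.5°, groundspeed 149.5 kt
Leg 4: heading 143.6°; drift +3.7° → track 147.3°, groundspeed 145.9 kt
Leg 5: heading 171.2°; drift +1.7° → track 172.9°, groundspeed 149.0 kt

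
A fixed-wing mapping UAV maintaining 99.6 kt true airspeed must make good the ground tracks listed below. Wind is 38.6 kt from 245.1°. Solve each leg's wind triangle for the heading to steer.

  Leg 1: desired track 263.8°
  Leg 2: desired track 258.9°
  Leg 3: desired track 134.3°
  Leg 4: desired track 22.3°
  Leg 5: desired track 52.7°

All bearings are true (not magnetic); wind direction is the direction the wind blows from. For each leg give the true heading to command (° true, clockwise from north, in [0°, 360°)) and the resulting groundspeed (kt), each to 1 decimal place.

Leg 1: heading=256.7°, groundspeed=62.3 kt
Leg 2: heading=253.6°, groundspeed=61.7 kt
Leg 3: heading=155.5°, groundspeed=106.5 kt
Leg 4: heading=7.0°, groundspeed=124.4 kt
Leg 5: heading=47.9°, groundspeed=137.0 kt

Leg 1: desired track 263.8°; wind correction -7.1° → command heading 256.7°, groundspeed 62.3 kt
Leg 2: desired track 258.9°; wind correction -5.3° → command heading 253.6°, groundspeed 61.7 kt
Leg 3: desired track 134.3°; wind correction +21.2° → command heading 155.5°, groundspeed 106.5 kt
Leg 4: desired track 22.3°; wind correction -15.3° → command heading 7.0°, groundspeed 124.4 kt
Leg 5: desired track 52.7°; wind correction -4.8° → command heading 47.9°, groundspeed 137.0 kt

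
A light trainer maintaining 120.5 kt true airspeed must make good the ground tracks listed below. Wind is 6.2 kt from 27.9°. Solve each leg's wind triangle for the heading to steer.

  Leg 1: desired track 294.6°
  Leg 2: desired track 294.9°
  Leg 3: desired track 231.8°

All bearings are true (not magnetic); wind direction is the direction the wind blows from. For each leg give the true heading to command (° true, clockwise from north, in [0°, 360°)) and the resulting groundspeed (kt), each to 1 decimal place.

Leg 1: heading=297.5°, groundspeed=120.7 kt
Leg 2: heading=297.8°, groundspeed=120.7 kt
Leg 3: heading=233.0°, groundspeed=126.1 kt

Leg 1: desired track 294.6°; wind correction +2.9° → command heading 297.5°, groundspeed 120.7 kt
Leg 2: desired track 294.9°; wind correction +2.9° → command heading 297.8°, groundspeed 120.7 kt
Leg 3: desired track 231.8°; wind correction +1.2° → command heading 233.0°, groundspeed 126.1 kt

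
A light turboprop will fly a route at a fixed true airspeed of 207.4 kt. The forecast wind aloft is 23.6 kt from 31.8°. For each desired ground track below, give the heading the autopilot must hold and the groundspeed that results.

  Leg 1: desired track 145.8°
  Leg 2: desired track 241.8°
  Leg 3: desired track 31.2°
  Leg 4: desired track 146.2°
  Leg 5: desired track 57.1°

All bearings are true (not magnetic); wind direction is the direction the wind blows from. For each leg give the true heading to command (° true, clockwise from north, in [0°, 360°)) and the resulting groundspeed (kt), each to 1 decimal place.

Leg 1: heading=139.8°, groundspeed=215.9 kt
Leg 2: heading=245.1°, groundspeed=227.5 kt
Leg 3: heading=31.3°, groundspeed=183.8 kt
Leg 4: heading=140.3°, groundspeed=216.0 kt
Leg 5: heading=54.3°, groundspeed=185.8 kt

Leg 1: desired track 145.8°; wind correction -6.0° → command heading 139.8°, groundspeed 215.9 kt
Leg 2: desired track 241.8°; wind correction +3.3° → command heading 245.1°, groundspeed 227.5 kt
Leg 3: desired track 31.2°; wind correction +0.1° → command heading 31.3°, groundspeed 183.8 kt
Leg 4: desired track 146.2°; wind correction -5.9° → command heading 140.3°, groundspeed 216.0 kt
Leg 5: desired track 57.1°; wind correction -2.8° → command heading 54.3°, groundspeed 185.8 kt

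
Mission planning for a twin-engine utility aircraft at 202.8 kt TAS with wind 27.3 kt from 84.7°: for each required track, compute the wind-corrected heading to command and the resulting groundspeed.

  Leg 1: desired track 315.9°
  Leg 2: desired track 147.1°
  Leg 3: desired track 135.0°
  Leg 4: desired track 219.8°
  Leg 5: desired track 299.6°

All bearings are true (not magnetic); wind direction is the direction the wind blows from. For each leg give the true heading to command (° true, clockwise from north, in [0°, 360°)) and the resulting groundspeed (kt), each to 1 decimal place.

Leg 1: desired track 315.9°; wind correction +6.0° → command heading 321.9°, groundspeed 218.8 kt
Leg 2: desired track 147.1°; wind correction -6.9° → command heading 140.2°, groundspeed 188.7 kt
Leg 3: desired track 135.0°; wind correction -5.9° → command heading 129.1°, groundspeed 184.3 kt
Leg 4: desired track 219.8°; wind correction -5.5° → command heading 214.3°, groundspeed 221.2 kt
Leg 5: desired track 299.6°; wind correction +4.4° → command heading 304.0°, groundspeed 224.6 kt

Leg 1: heading=321.9°, groundspeed=218.8 kt
Leg 2: heading=140.2°, groundspeed=188.7 kt
Leg 3: heading=129.1°, groundspeed=184.3 kt
Leg 4: heading=214.3°, groundspeed=221.2 kt
Leg 5: heading=304.0°, groundspeed=224.6 kt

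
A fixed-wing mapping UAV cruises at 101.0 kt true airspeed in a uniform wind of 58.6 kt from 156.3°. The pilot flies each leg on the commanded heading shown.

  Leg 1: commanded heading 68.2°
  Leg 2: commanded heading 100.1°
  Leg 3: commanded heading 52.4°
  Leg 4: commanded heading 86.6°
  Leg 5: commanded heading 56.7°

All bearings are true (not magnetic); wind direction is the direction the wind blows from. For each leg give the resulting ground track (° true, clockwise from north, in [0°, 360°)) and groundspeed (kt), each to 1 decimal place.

Leg 1: track=37.6°, groundspeed=115.1 kt
Leg 2: track=64.7°, groundspeed=84.0 kt
Leg 3: track=26.1°, groundspeed=128.4 kt
Leg 4: track=52.3°, groundspeed=97.6 kt
Leg 5: track=29.2°, groundspeed=124.9 kt

Leg 1: heading 68.2°; drift -30.6° → track 37.6°, groundspeed 115.1 kt
Leg 2: heading 100.1°; drift -35.4° → track 64.7°, groundspeed 84.0 kt
Leg 3: heading 52.4°; drift -26.3° → track 26.1°, groundspeed 128.4 kt
Leg 4: heading 86.6°; drift -34.3° → track 52.3°, groundspeed 97.6 kt
Leg 5: heading 56.7°; drift -27.5° → track 29.2°, groundspeed 124.9 kt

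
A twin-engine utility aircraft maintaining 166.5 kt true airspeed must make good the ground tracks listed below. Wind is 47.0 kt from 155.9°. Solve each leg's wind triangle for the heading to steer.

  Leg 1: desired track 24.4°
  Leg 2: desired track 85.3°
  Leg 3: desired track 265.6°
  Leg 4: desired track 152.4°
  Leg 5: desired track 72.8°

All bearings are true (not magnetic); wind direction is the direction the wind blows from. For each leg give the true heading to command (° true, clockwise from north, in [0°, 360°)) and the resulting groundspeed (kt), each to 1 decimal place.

Leg 1: heading=36.6°, groundspeed=193.9 kt
Leg 2: heading=100.7°, groundspeed=144.9 kt
Leg 3: heading=250.2°, groundspeed=176.4 kt
Leg 4: heading=153.4°, groundspeed=119.6 kt
Leg 5: heading=89.1°, groundspeed=154.2 kt

Leg 1: desired track 24.4°; wind correction +12.2° → command heading 36.6°, groundspeed 193.9 kt
Leg 2: desired track 85.3°; wind correction +15.4° → command heading 100.7°, groundspeed 144.9 kt
Leg 3: desired track 265.6°; wind correction -15.4° → command heading 250.2°, groundspeed 176.4 kt
Leg 4: desired track 152.4°; wind correction +1.0° → command heading 153.4°, groundspeed 119.6 kt
Leg 5: desired track 72.8°; wind correction +16.3° → command heading 89.1°, groundspeed 154.2 kt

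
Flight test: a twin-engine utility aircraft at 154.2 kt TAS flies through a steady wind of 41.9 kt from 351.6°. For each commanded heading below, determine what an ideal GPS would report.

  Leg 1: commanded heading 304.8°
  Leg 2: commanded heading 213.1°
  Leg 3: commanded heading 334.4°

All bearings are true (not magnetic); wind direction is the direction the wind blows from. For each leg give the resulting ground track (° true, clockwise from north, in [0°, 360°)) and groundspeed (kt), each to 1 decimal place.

Leg 1: track=291.1°, groundspeed=129.2 kt
Leg 2: track=204.6°, groundspeed=187.6 kt
Leg 3: track=328.2°, groundspeed=114.8 kt

Leg 1: heading 304.8°; drift -13.7° → track 291.1°, groundspeed 129.2 kt
Leg 2: heading 213.1°; drift -8.5° → track 204.6°, groundspeed 187.6 kt
Leg 3: heading 334.4°; drift -6.2° → track 328.2°, groundspeed 114.8 kt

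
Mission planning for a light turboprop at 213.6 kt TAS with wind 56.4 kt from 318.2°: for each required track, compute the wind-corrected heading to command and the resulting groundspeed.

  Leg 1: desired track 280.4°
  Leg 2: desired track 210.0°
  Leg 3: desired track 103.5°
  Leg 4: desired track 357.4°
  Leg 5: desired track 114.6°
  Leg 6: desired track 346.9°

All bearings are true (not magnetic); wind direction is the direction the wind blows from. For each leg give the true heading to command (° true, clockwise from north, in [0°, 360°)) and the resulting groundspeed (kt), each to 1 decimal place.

Leg 1: heading=289.7°, groundspeed=166.2 kt
Leg 2: heading=224.5°, groundspeed=224.4 kt
Leg 3: heading=94.9°, groundspeed=257.5 kt
Leg 4: heading=347.8°, groundspeed=166.9 kt
Leg 5: heading=108.5°, groundspeed=264.1 kt
Leg 6: heading=339.6°, groundspeed=162.4 kt

Leg 1: desired track 280.4°; wind correction +9.3° → command heading 289.7°, groundspeed 166.2 kt
Leg 2: desired track 210.0°; wind correction +14.5° → command heading 224.5°, groundspeed 224.4 kt
Leg 3: desired track 103.5°; wind correction -8.6° → command heading 94.9°, groundspeed 257.5 kt
Leg 4: desired track 357.4°; wind correction -9.6° → command heading 347.8°, groundspeed 166.9 kt
Leg 5: desired track 114.6°; wind correction -6.1° → command heading 108.5°, groundspeed 264.1 kt
Leg 6: desired track 346.9°; wind correction -7.3° → command heading 339.6°, groundspeed 162.4 kt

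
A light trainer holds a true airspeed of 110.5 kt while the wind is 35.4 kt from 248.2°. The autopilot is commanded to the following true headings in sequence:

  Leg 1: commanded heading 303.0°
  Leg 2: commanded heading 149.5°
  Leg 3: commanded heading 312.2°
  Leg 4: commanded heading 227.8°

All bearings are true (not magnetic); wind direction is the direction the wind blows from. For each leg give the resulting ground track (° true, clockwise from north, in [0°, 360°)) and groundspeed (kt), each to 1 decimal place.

Leg 1: track=320.8°, groundspeed=94.6 kt
Leg 2: track=132.7°, groundspeed=121.0 kt
Leg 3: track=330.7°, groundspeed=100.2 kt
Leg 4: track=218.7°, groundspeed=78.3 kt

Leg 1: heading 303.0°; drift +17.8° → track 320.8°, groundspeed 94.6 kt
Leg 2: heading 149.5°; drift -16.8° → track 132.7°, groundspeed 121.0 kt
Leg 3: heading 312.2°; drift +18.5° → track 330.7°, groundspeed 100.2 kt
Leg 4: heading 227.8°; drift -9.1° → track 218.7°, groundspeed 78.3 kt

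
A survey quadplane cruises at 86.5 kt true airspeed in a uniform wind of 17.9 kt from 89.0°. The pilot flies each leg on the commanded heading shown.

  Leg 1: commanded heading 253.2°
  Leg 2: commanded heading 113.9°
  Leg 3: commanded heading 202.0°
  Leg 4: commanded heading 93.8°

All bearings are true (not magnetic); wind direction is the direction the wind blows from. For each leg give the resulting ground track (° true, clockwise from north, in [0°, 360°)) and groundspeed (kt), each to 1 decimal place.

Leg 1: heading 253.2°; drift +2.7° → track 255.9°, groundspeed 103.8 kt
Leg 2: heading 113.9°; drift +6.1° → track 120.0°, groundspeed 70.7 kt
Leg 3: heading 202.0°; drift +10.0° → track 212.0°, groundspeed 94.9 kt
Leg 4: heading 93.8°; drift +1.2° → track 95.0°, groundspeed 68.7 kt

Leg 1: track=255.9°, groundspeed=103.8 kt
Leg 2: track=120.0°, groundspeed=70.7 kt
Leg 3: track=212.0°, groundspeed=94.9 kt
Leg 4: track=95.0°, groundspeed=68.7 kt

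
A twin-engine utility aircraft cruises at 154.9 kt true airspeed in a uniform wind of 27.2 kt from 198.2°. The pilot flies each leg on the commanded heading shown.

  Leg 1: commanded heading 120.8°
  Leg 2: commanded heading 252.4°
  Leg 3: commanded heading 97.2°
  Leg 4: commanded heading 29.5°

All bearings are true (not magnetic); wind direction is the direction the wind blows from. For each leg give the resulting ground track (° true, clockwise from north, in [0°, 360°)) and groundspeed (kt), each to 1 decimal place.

Leg 1: heading 120.8°; drift -10.1° → track 110.7°, groundspeed 151.3 kt
Leg 2: heading 252.4°; drift +9.0° → track 261.4°, groundspeed 140.7 kt
Leg 3: heading 97.2°; drift -9.5° → track 87.7°, groundspeed 162.3 kt
Leg 4: heading 29.5°; drift -1.7° → track 27.8°, groundspeed 181.7 kt

Leg 1: track=110.7°, groundspeed=151.3 kt
Leg 2: track=261.4°, groundspeed=140.7 kt
Leg 3: track=87.7°, groundspeed=162.3 kt
Leg 4: track=27.8°, groundspeed=181.7 kt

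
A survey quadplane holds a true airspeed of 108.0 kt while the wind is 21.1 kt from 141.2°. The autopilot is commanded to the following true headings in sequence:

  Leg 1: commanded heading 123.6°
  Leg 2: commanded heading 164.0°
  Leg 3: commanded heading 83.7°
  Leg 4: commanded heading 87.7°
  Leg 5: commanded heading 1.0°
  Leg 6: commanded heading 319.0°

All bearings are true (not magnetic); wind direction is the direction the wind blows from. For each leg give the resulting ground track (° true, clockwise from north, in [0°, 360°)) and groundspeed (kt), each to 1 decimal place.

Leg 1: track=119.4°, groundspeed=88.1 kt
Leg 2: track=169.3°, groundspeed=88.9 kt
Leg 3: track=73.3°, groundspeed=98.3 kt
Leg 4: track=77.6°, groundspeed=96.9 kt
Leg 5: track=354.8°, groundspeed=124.9 kt
Leg 6: track=319.4°, groundspeed=129.1 kt

Leg 1: heading 123.6°; drift -4.2° → track 119.4°, groundspeed 88.1 kt
Leg 2: heading 164.0°; drift +5.3° → track 169.3°, groundspeed 88.9 kt
Leg 3: heading 83.7°; drift -10.4° → track 73.3°, groundspeed 98.3 kt
Leg 4: heading 87.7°; drift -10.1° → track 77.6°, groundspeed 96.9 kt
Leg 5: heading 1.0°; drift -6.2° → track 354.8°, groundspeed 124.9 kt
Leg 6: heading 319.0°; drift +0.4° → track 319.4°, groundspeed 129.1 kt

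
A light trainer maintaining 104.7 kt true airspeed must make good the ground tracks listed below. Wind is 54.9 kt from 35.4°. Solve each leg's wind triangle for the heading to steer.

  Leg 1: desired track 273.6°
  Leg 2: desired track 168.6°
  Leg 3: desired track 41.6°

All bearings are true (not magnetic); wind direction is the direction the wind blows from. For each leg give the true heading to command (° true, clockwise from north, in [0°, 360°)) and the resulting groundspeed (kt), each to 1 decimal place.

Leg 1: heading=300.1°, groundspeed=122.7 kt
Leg 2: heading=146.1°, groundspeed=134.3 kt
Leg 3: heading=38.4°, groundspeed=50.0 kt

Leg 1: desired track 273.6°; wind correction +26.5° → command heading 300.1°, groundspeed 122.7 kt
Leg 2: desired track 168.6°; wind correction -22.5° → command heading 146.1°, groundspeed 134.3 kt
Leg 3: desired track 41.6°; wind correction -3.2° → command heading 38.4°, groundspeed 50.0 kt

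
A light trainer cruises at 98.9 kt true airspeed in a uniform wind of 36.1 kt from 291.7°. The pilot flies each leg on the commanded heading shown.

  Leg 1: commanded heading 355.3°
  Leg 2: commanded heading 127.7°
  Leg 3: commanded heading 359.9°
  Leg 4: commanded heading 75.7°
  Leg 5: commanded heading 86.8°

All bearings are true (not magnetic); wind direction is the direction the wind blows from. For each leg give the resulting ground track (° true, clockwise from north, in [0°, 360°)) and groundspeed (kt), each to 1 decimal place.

Leg 1: track=16.6°, groundspeed=88.9 kt
Leg 2: track=123.4°, groundspeed=134.0 kt
Leg 3: track=21.3°, groundspeed=91.8 kt
Leg 4: track=85.1°, groundspeed=129.9 kt
Leg 5: track=93.4°, groundspeed=132.5 kt

Leg 1: heading 355.3°; drift +21.3° → track 16.6°, groundspeed 88.9 kt
Leg 2: heading 127.7°; drift -4.3° → track 123.4°, groundspeed 134.0 kt
Leg 3: heading 359.9°; drift +21.4° → track 21.3°, groundspeed 91.8 kt
Leg 4: heading 75.7°; drift +9.4° → track 85.1°, groundspeed 129.9 kt
Leg 5: heading 86.8°; drift +6.6° → track 93.4°, groundspeed 132.5 kt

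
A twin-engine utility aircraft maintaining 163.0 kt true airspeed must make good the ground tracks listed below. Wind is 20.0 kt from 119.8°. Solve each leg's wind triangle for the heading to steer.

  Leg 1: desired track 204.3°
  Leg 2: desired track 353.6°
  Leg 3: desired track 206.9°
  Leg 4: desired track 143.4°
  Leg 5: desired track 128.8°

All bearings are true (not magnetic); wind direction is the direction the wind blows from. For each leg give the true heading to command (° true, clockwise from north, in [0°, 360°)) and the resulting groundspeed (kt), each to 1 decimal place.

Leg 1: desired track 204.3°; wind correction -7.0° → command heading 197.3°, groundspeed 159.9 kt
Leg 2: desired track 353.6°; wind correction +5.7° → command heading 359.3°, groundspeed 174.0 kt
Leg 3: desired track 206.9°; wind correction -7.0° → command heading 199.9°, groundspeed 160.8 kt
Leg 4: desired track 143.4°; wind correction -2.8° → command heading 140.6°, groundspeed 144.5 kt
Leg 5: desired track 128.8°; wind correction -1.1° → command heading 127.7°, groundspeed 143.2 kt

Leg 1: heading=197.3°, groundspeed=159.9 kt
Leg 2: heading=359.3°, groundspeed=174.0 kt
Leg 3: heading=199.9°, groundspeed=160.8 kt
Leg 4: heading=140.6°, groundspeed=144.5 kt
Leg 5: heading=127.7°, groundspeed=143.2 kt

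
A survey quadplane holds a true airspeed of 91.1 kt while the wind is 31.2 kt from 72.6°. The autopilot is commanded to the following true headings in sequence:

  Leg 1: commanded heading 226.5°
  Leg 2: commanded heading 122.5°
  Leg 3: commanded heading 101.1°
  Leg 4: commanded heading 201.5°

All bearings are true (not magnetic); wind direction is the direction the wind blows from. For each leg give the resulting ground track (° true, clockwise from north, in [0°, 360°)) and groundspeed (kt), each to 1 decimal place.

Leg 1: heading 226.5°; drift +6.6° → track 233.1°, groundspeed 119.9 kt
Leg 2: heading 122.5°; drift +18.6° → track 141.1°, groundspeed 74.9 kt
Leg 3: heading 101.1°; drift +13.2° → track 114.3°, groundspeed 65.4 kt
Leg 4: heading 201.5°; drift +12.4° → track 213.9°, groundspeed 113.3 kt

Leg 1: track=233.1°, groundspeed=119.9 kt
Leg 2: track=141.1°, groundspeed=74.9 kt
Leg 3: track=114.3°, groundspeed=65.4 kt
Leg 4: track=213.9°, groundspeed=113.3 kt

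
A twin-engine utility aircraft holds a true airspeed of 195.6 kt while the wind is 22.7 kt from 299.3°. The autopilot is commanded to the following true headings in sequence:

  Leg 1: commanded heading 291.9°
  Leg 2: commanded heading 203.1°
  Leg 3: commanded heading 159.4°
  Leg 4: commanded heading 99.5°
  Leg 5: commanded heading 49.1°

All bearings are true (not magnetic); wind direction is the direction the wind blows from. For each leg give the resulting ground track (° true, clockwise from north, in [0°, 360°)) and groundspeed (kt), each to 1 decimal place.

Leg 1: track=290.9°, groundspeed=173.1 kt
Leg 2: track=196.6°, groundspeed=199.3 kt
Leg 3: track=155.5°, groundspeed=213.5 kt
Leg 4: track=101.5°, groundspeed=217.1 kt
Leg 5: track=55.1°, groundspeed=204.4 kt

Leg 1: heading 291.9°; drift -1.0° → track 290.9°, groundspeed 173.1 kt
Leg 2: heading 203.1°; drift -6.5° → track 196.6°, groundspeed 199.3 kt
Leg 3: heading 159.4°; drift -3.9° → track 155.5°, groundspeed 213.5 kt
Leg 4: heading 99.5°; drift +2.0° → track 101.5°, groundspeed 217.1 kt
Leg 5: heading 49.1°; drift +6.0° → track 55.1°, groundspeed 204.4 kt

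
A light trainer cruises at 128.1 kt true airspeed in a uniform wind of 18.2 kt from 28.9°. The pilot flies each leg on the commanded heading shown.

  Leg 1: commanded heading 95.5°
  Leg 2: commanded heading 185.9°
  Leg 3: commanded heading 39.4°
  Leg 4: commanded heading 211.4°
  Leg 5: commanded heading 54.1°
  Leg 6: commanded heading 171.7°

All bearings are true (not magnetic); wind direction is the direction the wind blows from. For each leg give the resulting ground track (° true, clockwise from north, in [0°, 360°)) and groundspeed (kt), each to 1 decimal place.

Leg 1: heading 95.5°; drift +7.9° → track 103.4°, groundspeed 122.0 kt
Leg 2: heading 185.9°; drift +2.8° → track 188.7°, groundspeed 145.0 kt
Leg 3: heading 39.4°; drift +1.7° → track 41.1°, groundspeed 110.3 kt
Leg 4: heading 211.4°; drift -0.3° → track 211.1°, groundspeed 146.3 kt
Leg 5: heading 54.1°; drift +4.0° → track 58.1°, groundspeed 111.9 kt
Leg 6: heading 171.7°; drift +4.4° → track 176.1°, groundspeed 143.0 kt

Leg 1: track=103.4°, groundspeed=122.0 kt
Leg 2: track=188.7°, groundspeed=145.0 kt
Leg 3: track=41.1°, groundspeed=110.3 kt
Leg 4: track=211.1°, groundspeed=146.3 kt
Leg 5: track=58.1°, groundspeed=111.9 kt
Leg 6: track=176.1°, groundspeed=143.0 kt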